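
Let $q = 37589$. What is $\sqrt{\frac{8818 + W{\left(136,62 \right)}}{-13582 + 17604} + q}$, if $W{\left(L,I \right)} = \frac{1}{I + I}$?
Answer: $\frac{5 \sqrt{93500429360538}}{249364} \approx 193.88$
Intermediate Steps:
$W{\left(L,I \right)} = \frac{1}{2 I}$
$\sqrt{\frac{8818 + W{\left(136,62 \right)}}{-13582 + 17604} + q} = \sqrt{\frac{8818 + \frac{1}{2 \cdot 62}}{-13582 + 17604} + 37589} = \sqrt{\frac{8818 + \frac{1}{2} \cdot \frac{1}{62}}{4022} + 37589} = \sqrt{\left(8818 + \frac{1}{124}\right) \frac{1}{4022} + 37589} = \sqrt{\frac{1093433}{124} \cdot \frac{1}{4022} + 37589} = \sqrt{\frac{1093433}{498728} + 37589} = \sqrt{\frac{18747780225}{498728}} = \frac{5 \sqrt{93500429360538}}{249364}$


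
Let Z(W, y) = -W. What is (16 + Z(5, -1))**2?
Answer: 121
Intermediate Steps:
(16 + Z(5, -1))**2 = (16 - 1*5)**2 = (16 - 5)**2 = 11**2 = 121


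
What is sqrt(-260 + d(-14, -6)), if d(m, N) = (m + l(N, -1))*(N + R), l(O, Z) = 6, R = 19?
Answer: 2*I*sqrt(91) ≈ 19.079*I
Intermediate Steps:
d(m, N) = (6 + m)*(19 + N) (d(m, N) = (m + 6)*(N + 19) = (6 + m)*(19 + N))
sqrt(-260 + d(-14, -6)) = sqrt(-260 + (114 + 6*(-6) + 19*(-14) - 6*(-14))) = sqrt(-260 + (114 - 36 - 266 + 84)) = sqrt(-260 - 104) = sqrt(-364) = 2*I*sqrt(91)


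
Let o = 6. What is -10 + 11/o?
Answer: -49/6 ≈ -8.1667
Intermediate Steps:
-10 + 11/o = -10 + 11/6 = -49/6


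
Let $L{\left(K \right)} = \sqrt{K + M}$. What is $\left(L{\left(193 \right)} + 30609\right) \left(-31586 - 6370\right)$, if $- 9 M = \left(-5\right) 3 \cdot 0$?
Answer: $-1161795204 - 37956 \sqrt{193} \approx -1.1623 \cdot 10^{9}$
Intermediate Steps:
$M = 0$ ($M = - \frac{\left(-5\right) 3 \cdot 0}{9} = - \frac{\left(-15\right) 0}{9} = \left(- \frac{1}{9}\right) 0 = 0$)
$L{\left(K \right)} = \sqrt{K}$ ($L{\left(K \right)} = \sqrt{K + 0} = \sqrt{K}$)
$\left(L{\left(193 \right)} + 30609\right) \left(-31586 - 6370\right) = \left(\sqrt{193} + 30609\right) \left(-31586 - 6370\right) = \left(30609 + \sqrt{193}\right) \left(-37956\right) = -1161795204 - 37956 \sqrt{193}$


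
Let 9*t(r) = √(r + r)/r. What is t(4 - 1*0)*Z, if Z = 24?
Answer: 4*√2/3 ≈ 1.8856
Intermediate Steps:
t(r) = √2/(9*√r) (t(r) = (√(r + r)/r)/9 = (√(2*r)/r)/9 = ((√2*√r)/r)/9 = (√2/√r)/9 = √2/(9*√r))
t(4 - 1*0)*Z = (√2/(9*√(4 - 1*0)))*24 = (√2/(9*√(4 + 0)))*24 = (√2/(9*√4))*24 = ((⅑)*√2*(½))*24 = (√2/18)*24 = 4*√2/3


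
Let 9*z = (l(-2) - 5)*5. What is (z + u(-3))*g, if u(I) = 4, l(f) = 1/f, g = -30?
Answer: -85/3 ≈ -28.333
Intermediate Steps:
z = -55/18 (z = ((1/(-2) - 5)*5)/9 = ((-½ - 5)*5)/9 = (-11/2*5)/9 = (⅑)*(-55/2) = -55/18 ≈ -3.0556)
(z + u(-3))*g = (-55/18 + 4)*(-30) = (17/18)*(-30) = -85/3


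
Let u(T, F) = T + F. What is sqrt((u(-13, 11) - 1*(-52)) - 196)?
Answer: I*sqrt(146) ≈ 12.083*I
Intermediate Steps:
u(T, F) = F + T
sqrt((u(-13, 11) - 1*(-52)) - 196) = sqrt(((11 - 13) - 1*(-52)) - 196) = sqrt((-2 + 52) - 196) = sqrt(50 - 196) = sqrt(-146) = I*sqrt(146)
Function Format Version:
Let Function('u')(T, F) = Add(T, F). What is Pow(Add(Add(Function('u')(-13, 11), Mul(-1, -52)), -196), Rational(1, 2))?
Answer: Mul(I, Pow(146, Rational(1, 2))) ≈ Mul(12.083, I)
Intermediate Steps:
Function('u')(T, F) = Add(F, T)
Pow(Add(Add(Function('u')(-13, 11), Mul(-1, -52)), -196), Rational(1, 2)) = Pow(Add(Add(Add(11, -13), Mul(-1, -52)), -196), Rational(1, 2)) = Pow(Add(Add(-2, 52), -196), Rational(1, 2)) = Pow(Add(50, -196), Rational(1, 2)) = Pow(-146, Rational(1, 2)) = Mul(I, Pow(146, Rational(1, 2)))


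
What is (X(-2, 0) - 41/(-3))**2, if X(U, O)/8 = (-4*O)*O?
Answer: 1681/9 ≈ 186.78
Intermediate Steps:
X(U, O) = -32*O**2 (X(U, O) = 8*((-4*O)*O) = 8*(-4*O**2) = -32*O**2)
(X(-2, 0) - 41/(-3))**2 = (-32*0**2 - 41/(-3))**2 = (-32*0 - 41*(-1/3))**2 = (0 + 41/3)**2 = (41/3)**2 = 1681/9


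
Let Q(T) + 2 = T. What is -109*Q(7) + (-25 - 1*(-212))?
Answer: -358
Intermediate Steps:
Q(T) = -2 + T
-109*Q(7) + (-25 - 1*(-212)) = -109*(-2 + 7) + (-25 - 1*(-212)) = -109*5 + (-25 + 212) = -545 + 187 = -358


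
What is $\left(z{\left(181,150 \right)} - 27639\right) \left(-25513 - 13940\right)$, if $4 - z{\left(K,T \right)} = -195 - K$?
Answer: $1075449327$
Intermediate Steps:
$z{\left(K,T \right)} = 199 + K$ ($z{\left(K,T \right)} = 4 - \left(-195 - K\right) = 4 + \left(195 + K\right) = 199 + K$)
$\left(z{\left(181,150 \right)} - 27639\right) \left(-25513 - 13940\right) = \left(\left(199 + 181\right) - 27639\right) \left(-25513 - 13940\right) = \left(380 - 27639\right) \left(-39453\right) = \left(-27259\right) \left(-39453\right) = 1075449327$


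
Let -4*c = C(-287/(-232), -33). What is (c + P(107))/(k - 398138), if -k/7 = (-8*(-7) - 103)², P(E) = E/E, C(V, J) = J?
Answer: -37/1654404 ≈ -2.2365e-5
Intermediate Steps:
c = 33/4 (c = -¼*(-33) = 33/4 ≈ 8.2500)
P(E) = 1
k = -15463 (k = -7*(-8*(-7) - 103)² = -7*(56 - 103)² = -7*(-47)² = -7*2209 = -15463)
(c + P(107))/(k - 398138) = (33/4 + 1)/(-15463 - 398138) = (37/4)/(-413601) = (37/4)*(-1/413601) = -37/1654404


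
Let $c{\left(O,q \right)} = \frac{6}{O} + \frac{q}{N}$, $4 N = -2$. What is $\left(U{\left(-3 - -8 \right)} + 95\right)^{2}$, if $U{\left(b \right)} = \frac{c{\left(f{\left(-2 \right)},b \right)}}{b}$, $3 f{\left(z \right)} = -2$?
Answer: $\frac{207936}{25} \approx 8317.4$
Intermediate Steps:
$N = - \frac{1}{2}$ ($N = \frac{1}{4} \left(-2\right) = - \frac{1}{2} \approx -0.5$)
$f{\left(z \right)} = - \frac{2}{3}$ ($f{\left(z \right)} = \frac{1}{3} \left(-2\right) = - \frac{2}{3}$)
$c{\left(O,q \right)} = - 2 q + \frac{6}{O}$ ($c{\left(O,q \right)} = \frac{6}{O} + \frac{q}{- \frac{1}{2}} = \frac{6}{O} + q \left(-2\right) = \frac{6}{O} - 2 q = - 2 q + \frac{6}{O}$)
$U{\left(b \right)} = \frac{-9 - 2 b}{b}$ ($U{\left(b \right)} = \frac{- 2 b + \frac{6}{- \frac{2}{3}}}{b} = \frac{- 2 b + 6 \left(- \frac{3}{2}\right)}{b} = \frac{- 2 b - 9}{b} = \frac{-9 - 2 b}{b}$)
$\left(U{\left(-3 - -8 \right)} + 95\right)^{2} = \left(\left(-2 - \frac{9}{-3 - -8}\right) + 95\right)^{2} = \left(\left(-2 - \frac{9}{-3 + 8}\right) + 95\right)^{2} = \left(\left(-2 - \frac{9}{5}\right) + 95\right)^{2} = \left(- \frac{19}{5} + 95\right)^{2} = \left(\frac{456}{5}\right)^{2} = \frac{207936}{25}$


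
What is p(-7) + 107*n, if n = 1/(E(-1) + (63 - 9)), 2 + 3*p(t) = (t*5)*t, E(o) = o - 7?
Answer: 3833/46 ≈ 83.326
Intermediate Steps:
E(o) = -7 + o
p(t) = -⅔ + 5*t²/3 (p(t) = -⅔ + ((t*5)*t)/3 = -⅔ + ((5*t)*t)/3 = -⅔ + (5*t²)/3 = -⅔ + 5*t²/3)
n = 1/46 (n = 1/((-7 - 1) + (63 - 9)) = 1/(-8 + 54) = 1/46 ≈ 0.021739)
p(-7) + 107*n = (-⅔ + (5/3)*(-7)²) + 107*(1/46) = (-⅔ + (5/3)*49) + 107/46 = (-⅔ + 245/3) + 107/46 = 81 + 107/46 = 3833/46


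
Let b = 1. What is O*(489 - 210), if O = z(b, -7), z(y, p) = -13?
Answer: -3627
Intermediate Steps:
O = -13
O*(489 - 210) = -13*(489 - 210) = -13*279 = -3627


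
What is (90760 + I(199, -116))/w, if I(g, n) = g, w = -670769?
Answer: -8269/60979 ≈ -0.13560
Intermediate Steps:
(90760 + I(199, -116))/w = (90760 + 199)/(-670769) = 90959*(-1/670769) = -8269/60979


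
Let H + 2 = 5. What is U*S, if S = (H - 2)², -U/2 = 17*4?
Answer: -136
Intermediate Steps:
H = 3 (H = -2 + 5 = 3)
U = -136 (U = -34*4 = -2*68 = -136)
S = 1 (S = (3 - 2)² = 1² = 1)
U*S = -136*1 = -136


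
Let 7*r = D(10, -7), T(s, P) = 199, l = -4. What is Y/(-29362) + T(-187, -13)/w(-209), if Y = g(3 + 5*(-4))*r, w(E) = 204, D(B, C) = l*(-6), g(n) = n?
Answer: 20492249/20964468 ≈ 0.97748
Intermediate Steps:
D(B, C) = 24 (D(B, C) = -4*(-6) = 24)
r = 24/7 (r = (⅐)*24 = 24/7 ≈ 3.4286)
Y = -408/7 (Y = (3 + 5*(-4))*(24/7) = (3 - 20)*(24/7) = -17*24/7 = -408/7 ≈ -58.286)
Y/(-29362) + T(-187, -13)/w(-209) = -408/7/(-29362) + 199/204 = -408/7*(-1/29362) + 199*(1/204) = 204/102767 + 199/204 = 20492249/20964468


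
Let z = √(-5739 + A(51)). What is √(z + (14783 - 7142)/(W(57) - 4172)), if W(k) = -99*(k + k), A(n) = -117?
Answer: √(-118114578 + 955799056*I*√366)/15458 ≈ 6.1657 + 6.2057*I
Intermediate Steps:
W(k) = -198*k
z = 4*I*√366 (z = √(-5739 - 117) = √(-5856) = 4*I*√366 ≈ 76.525*I)
√(z + (14783 - 7142)/(W(57) - 4172)) = √(4*I*√366 + (14783 - 7142)/(-198*57 - 4172)) = √(4*I*√366 + 7641/(-11286 - 4172)) = √(4*I*√366 + 7641/(-15458)) = √(4*I*√366 + 7641*(-1/15458)) = √(4*I*√366 - 7641/15458) = √(-7641/15458 + 4*I*√366)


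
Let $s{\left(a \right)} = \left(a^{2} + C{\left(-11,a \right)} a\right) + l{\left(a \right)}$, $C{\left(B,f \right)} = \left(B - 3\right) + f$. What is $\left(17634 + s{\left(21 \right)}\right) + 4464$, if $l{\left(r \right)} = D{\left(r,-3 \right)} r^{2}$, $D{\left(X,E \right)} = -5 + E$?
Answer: $19158$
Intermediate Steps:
$l{\left(r \right)} = - 8 r^{2}$ ($l{\left(r \right)} = \left(-5 - 3\right) r^{2} = - 8 r^{2}$)
$C{\left(B,f \right)} = -3 + B + f$ ($C{\left(B,f \right)} = \left(-3 + B\right) + f = -3 + B + f$)
$s{\left(a \right)} = - 7 a^{2} + a \left(-14 + a\right)$ ($s{\left(a \right)} = \left(a^{2} + \left(-3 - 11 + a\right) a\right) - 8 a^{2} = \left(a^{2} + \left(-14 + a\right) a\right) - 8 a^{2} = \left(a^{2} + a \left(-14 + a\right)\right) - 8 a^{2} = - 7 a^{2} + a \left(-14 + a\right)$)
$\left(17634 + s{\left(21 \right)}\right) + 4464 = \left(17634 + 2 \cdot 21 \left(-7 - 63\right)\right) + 4464 = \left(17634 + 2 \cdot 21 \left(-70\right)\right) + 4464 = \left(17634 - 2940\right) + 4464 = 14694 + 4464 = 19158$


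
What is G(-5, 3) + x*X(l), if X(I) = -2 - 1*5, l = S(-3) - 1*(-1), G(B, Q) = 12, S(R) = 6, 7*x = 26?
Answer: -14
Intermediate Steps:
x = 26/7 (x = (⅐)*26 = 26/7 ≈ 3.7143)
l = 7 (l = 6 - 1*(-1) = 6 + 1 = 7)
X(I) = -7 (X(I) = -2 - 5 = -7)
G(-5, 3) + x*X(l) = 12 + (26/7)*(-7) = 12 - 26 = -14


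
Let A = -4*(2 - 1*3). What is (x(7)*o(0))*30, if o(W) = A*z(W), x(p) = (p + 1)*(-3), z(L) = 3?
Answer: -8640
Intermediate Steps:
A = 4 (A = -4*(2 - 3) = -4*(-1) = 4)
x(p) = -3 - 3*p (x(p) = (1 + p)*(-3) = -3 - 3*p)
o(W) = 12 (o(W) = 4*3 = 12)
(x(7)*o(0))*30 = ((-3 - 3*7)*12)*30 = ((-3 - 21)*12)*30 = -24*12*30 = -288*30 = -8640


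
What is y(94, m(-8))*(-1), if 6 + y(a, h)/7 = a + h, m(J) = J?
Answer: -560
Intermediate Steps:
y(a, h) = -42 + 7*a + 7*h (y(a, h) = -42 + 7*(a + h) = -42 + (7*a + 7*h) = -42 + 7*a + 7*h)
y(94, m(-8))*(-1) = (-42 + 7*94 + 7*(-8))*(-1) = (-42 + 658 - 56)*(-1) = 560*(-1) = -560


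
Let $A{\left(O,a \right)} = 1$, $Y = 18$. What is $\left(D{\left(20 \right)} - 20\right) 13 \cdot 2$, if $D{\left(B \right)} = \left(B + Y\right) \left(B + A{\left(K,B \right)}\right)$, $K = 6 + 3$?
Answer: $20228$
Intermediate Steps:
$K = 9$
$D{\left(B \right)} = \left(1 + B\right) \left(18 + B\right)$ ($D{\left(B \right)} = \left(B + 18\right) \left(B + 1\right) = \left(18 + B\right) \left(1 + B\right) = \left(1 + B\right) \left(18 + B\right)$)
$\left(D{\left(20 \right)} - 20\right) 13 \cdot 2 = \left(\left(18 + 20^{2} + 19 \cdot 20\right) - 20\right) 13 \cdot 2 = \left(\left(18 + 400 + 380\right) - 20\right) 26 = \left(798 - 20\right) 26 = 778 \cdot 26 = 20228$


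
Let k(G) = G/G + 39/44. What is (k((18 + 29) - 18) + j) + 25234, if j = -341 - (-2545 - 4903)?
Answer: 1423087/44 ≈ 32343.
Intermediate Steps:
k(G) = 83/44 (k(G) = 1 + 39*(1/44) = 1 + 39/44 = 83/44)
j = 7107 (j = -341 - 1*(-7448) = -341 + 7448 = 7107)
(k((18 + 29) - 18) + j) + 25234 = (83/44 + 7107) + 25234 = 312791/44 + 25234 = 1423087/44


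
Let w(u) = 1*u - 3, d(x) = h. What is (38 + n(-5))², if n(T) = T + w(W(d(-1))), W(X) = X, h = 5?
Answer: 1225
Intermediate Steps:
d(x) = 5
w(u) = -3 + u (w(u) = u - 3 = -3 + u)
n(T) = 2 + T (n(T) = T + (-3 + 5) = T + 2 = 2 + T)
(38 + n(-5))² = (38 + (2 - 5))² = (38 - 3)² = 35² = 1225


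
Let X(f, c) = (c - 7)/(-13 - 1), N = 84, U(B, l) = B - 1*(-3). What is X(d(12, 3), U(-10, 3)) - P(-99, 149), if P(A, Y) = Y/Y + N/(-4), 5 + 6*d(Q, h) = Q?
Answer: 21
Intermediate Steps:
d(Q, h) = -⅚ + Q/6
U(B, l) = 3 + B (U(B, l) = B + 3 = 3 + B)
X(f, c) = ½ - c/14 (X(f, c) = (-7 + c)/(-14) = (-7 + c)*(-1/14) = ½ - c/14)
P(A, Y) = -20 (P(A, Y) = Y/Y + 84/(-4) = 1 + 84*(-¼) = 1 - 21 = -20)
X(d(12, 3), U(-10, 3)) - P(-99, 149) = (½ - (3 - 10)/14) - 1*(-20) = (½ - 1/14*(-7)) + 20 = (½ + ½) + 20 = 1 + 20 = 21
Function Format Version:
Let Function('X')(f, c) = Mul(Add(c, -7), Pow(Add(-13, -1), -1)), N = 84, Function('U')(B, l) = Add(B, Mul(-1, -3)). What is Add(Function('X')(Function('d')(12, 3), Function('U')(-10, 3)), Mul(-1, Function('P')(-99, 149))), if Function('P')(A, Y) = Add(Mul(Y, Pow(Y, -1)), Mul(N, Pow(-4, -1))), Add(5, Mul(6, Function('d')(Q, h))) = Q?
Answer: 21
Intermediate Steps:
Function('d')(Q, h) = Add(Rational(-5, 6), Mul(Rational(1, 6), Q))
Function('U')(B, l) = Add(3, B) (Function('U')(B, l) = Add(B, 3) = Add(3, B))
Function('X')(f, c) = Add(Rational(1, 2), Mul(Rational(-1, 14), c)) (Function('X')(f, c) = Mul(Add(-7, c), Pow(-14, -1)) = Mul(Add(-7, c), Rational(-1, 14)) = Add(Rational(1, 2), Mul(Rational(-1, 14), c)))
Function('P')(A, Y) = -20 (Function('P')(A, Y) = Add(Mul(Y, Pow(Y, -1)), Mul(84, Pow(-4, -1))) = Add(1, Mul(84, Rational(-1, 4))) = Add(1, -21) = -20)
Add(Function('X')(Function('d')(12, 3), Function('U')(-10, 3)), Mul(-1, Function('P')(-99, 149))) = Add(Add(Rational(1, 2), Mul(Rational(-1, 14), Add(3, -10))), Mul(-1, -20)) = Add(Add(Rational(1, 2), Mul(Rational(-1, 14), -7)), 20) = Add(Add(Rational(1, 2), Rational(1, 2)), 20) = Add(1, 20) = 21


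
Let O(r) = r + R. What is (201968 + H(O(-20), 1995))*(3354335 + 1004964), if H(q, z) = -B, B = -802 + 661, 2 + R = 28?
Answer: 881053561591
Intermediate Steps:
R = 26 (R = -2 + 28 = 26)
O(r) = 26 + r (O(r) = r + 26 = 26 + r)
B = -141
H(q, z) = 141 (H(q, z) = -1*(-141) = 141)
(201968 + H(O(-20), 1995))*(3354335 + 1004964) = (201968 + 141)*(3354335 + 1004964) = 202109*4359299 = 881053561591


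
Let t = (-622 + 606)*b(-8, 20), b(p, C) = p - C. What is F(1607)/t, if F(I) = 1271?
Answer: 1271/448 ≈ 2.8371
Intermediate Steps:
t = 448 (t = (-622 + 606)*(-8 - 1*20) = -16*(-8 - 20) = -16*(-28) = 448)
F(1607)/t = 1271/448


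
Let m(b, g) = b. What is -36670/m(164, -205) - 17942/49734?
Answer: -456672067/2039094 ≈ -223.96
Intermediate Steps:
-36670/m(164, -205) - 17942/49734 = -36670/164 - 17942/49734 = -36670*1/164 - 17942*1/49734 = -18335/82 - 8971/24867 = -456672067/2039094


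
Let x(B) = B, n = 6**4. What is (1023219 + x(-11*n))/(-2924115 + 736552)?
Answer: -1008963/2187563 ≈ -0.46123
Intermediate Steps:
n = 1296
(1023219 + x(-11*n))/(-2924115 + 736552) = (1023219 - 11*1296)/(-2924115 + 736552) = (1023219 - 14256)/(-2187563) = 1008963*(-1/2187563) = -1008963/2187563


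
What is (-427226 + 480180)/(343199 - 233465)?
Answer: 26477/54867 ≈ 0.48257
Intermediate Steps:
(-427226 + 480180)/(343199 - 233465) = 52954/109734 = 52954*(1/109734) = 26477/54867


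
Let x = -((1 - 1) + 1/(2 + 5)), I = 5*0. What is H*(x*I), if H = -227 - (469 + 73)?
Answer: 0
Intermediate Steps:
I = 0
x = -⅐ (x = -(0 + 1/7) = -(0 + ⅐) = -1*⅐ = -⅐ ≈ -0.14286)
H = -769 (H = -227 - 1*542 = -227 - 542 = -769)
H*(x*I) = -(-769)*0/7 = -769*0 = 0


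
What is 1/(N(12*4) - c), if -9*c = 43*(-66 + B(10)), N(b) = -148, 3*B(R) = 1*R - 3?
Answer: -27/12209 ≈ -0.0022115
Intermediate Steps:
B(R) = -1 + R/3 (B(R) = (1*R - 3)/3 = (R - 3)/3 = (-3 + R)/3 = -1 + R/3)
c = 8213/27 (c = -43*(-66 + (-1 + (1/3)*10))/9 = -43*(-66 + (-1 + 10/3))/9 = -43*(-66 + 7/3)/9 = -43*(-191)/(9*3) = -1/9*(-8213/3) = 8213/27 ≈ 304.19)
1/(N(12*4) - c) = 1/(-148 - 1*8213/27) = 1/(-148 - 8213/27) = 1/(-12209/27) = -27/12209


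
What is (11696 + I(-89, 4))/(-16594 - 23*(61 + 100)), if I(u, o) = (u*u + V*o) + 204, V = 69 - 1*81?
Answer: -19773/20297 ≈ -0.97418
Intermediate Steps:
V = -12 (V = 69 - 81 = -12)
I(u, o) = 204 + u² - 12*o (I(u, o) = (u*u - 12*o) + 204 = (u² - 12*o) + 204 = 204 + u² - 12*o)
(11696 + I(-89, 4))/(-16594 - 23*(61 + 100)) = (11696 + (204 + (-89)² - 12*4))/(-16594 - 23*(61 + 100)) = (11696 + (204 + 7921 - 48))/(-16594 - 23*161) = (11696 + 8077)/(-16594 - 3703) = 19773/(-20297) = 19773*(-1/20297) = -19773/20297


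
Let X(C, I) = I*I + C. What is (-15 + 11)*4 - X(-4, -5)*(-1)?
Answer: 5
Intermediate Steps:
X(C, I) = C + I² (X(C, I) = I² + C = C + I²)
(-15 + 11)*4 - X(-4, -5)*(-1) = (-15 + 11)*4 - (-4 + (-5)²)*(-1) = -4*4 - (-4 + 25)*(-1) = -16 - 21*(-1) = -16 - 1*(-21) = -16 + 21 = 5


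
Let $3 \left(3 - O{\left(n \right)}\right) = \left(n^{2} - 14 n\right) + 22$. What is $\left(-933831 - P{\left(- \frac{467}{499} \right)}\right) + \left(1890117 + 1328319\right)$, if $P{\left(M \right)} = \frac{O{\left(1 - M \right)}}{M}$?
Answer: $\frac{3420059206}{1497} \approx 2.2846 \cdot 10^{6}$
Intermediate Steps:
$O{\left(n \right)} = - \frac{13}{3} - \frac{n^{2}}{3} + \frac{14 n}{3}$ ($O{\left(n \right)} = 3 - \frac{\left(n^{2} - 14 n\right) + 22}{3} = 3 - \frac{22 + n^{2} - 14 n}{3} = 3 - \left(\frac{22}{3} - \frac{14 n}{3} + \frac{n^{2}}{3}\right) = - \frac{13}{3} - \frac{n^{2}}{3} + \frac{14 n}{3}$)
$P{\left(M \right)} = \frac{\frac{1}{3} - \frac{14 M}{3} - \frac{\left(1 - M\right)^{2}}{3}}{M}$ ($P{\left(M \right)} = \frac{- \frac{13}{3} - \frac{\left(1 - M\right)^{2}}{3} + \frac{14 \left(1 - M\right)}{3}}{M} = \frac{- \frac{13}{3} - \frac{\left(1 - M\right)^{2}}{3} - \left(- \frac{14}{3} + \frac{14 M}{3}\right)}{M} = \frac{\frac{1}{3} - \frac{14 M}{3} - \frac{\left(1 - M\right)^{2}}{3}}{M}$)
$\left(-933831 - P{\left(- \frac{467}{499} \right)}\right) + \left(1890117 + 1328319\right) = \left(-933831 - \left(-4 - \frac{\left(-467\right) \frac{1}{499}}{3}\right)\right) + \left(1890117 + 1328319\right) = \left(-933831 - \left(-4 - \frac{\left(-467\right) \frac{1}{499}}{3}\right)\right) + 3218436 = \left(-933831 - \left(-4 - - \frac{467}{1497}\right)\right) + 3218436 = \left(-933831 - \left(-4 + \frac{467}{1497}\right)\right) + 3218436 = \left(-933831 - - \frac{5521}{1497}\right) + 3218436 = \left(-933831 + \frac{5521}{1497}\right) + 3218436 = - \frac{1397939486}{1497} + 3218436 = \frac{3420059206}{1497}$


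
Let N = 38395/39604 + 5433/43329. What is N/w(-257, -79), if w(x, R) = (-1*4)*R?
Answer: 626261829/180752180752 ≈ 0.0034648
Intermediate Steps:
N = 626261829/572000572 (N = 38395*(1/39604) + 5433*(1/43329) = 38395/39604 + 1811/14443 = 626261829/572000572 ≈ 1.0949)
w(x, R) = -4*R
N/w(-257, -79) = 626261829/(572000572*((-4*(-79)))) = (626261829/572000572)/316 = (626261829/572000572)*(1/316) = 626261829/180752180752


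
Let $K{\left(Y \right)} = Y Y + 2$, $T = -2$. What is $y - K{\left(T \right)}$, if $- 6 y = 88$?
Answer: $- \frac{62}{3} \approx -20.667$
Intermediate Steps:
$y = - \frac{44}{3}$ ($y = \left(- \frac{1}{6}\right) 88 = - \frac{44}{3} \approx -14.667$)
$K{\left(Y \right)} = 2 + Y^{2}$ ($K{\left(Y \right)} = Y^{2} + 2 = 2 + Y^{2}$)
$y - K{\left(T \right)} = - \frac{44}{3} - \left(2 + \left(-2\right)^{2}\right) = - \frac{44}{3} - \left(2 + 4\right) = - \frac{44}{3} - 6 = - \frac{62}{3}$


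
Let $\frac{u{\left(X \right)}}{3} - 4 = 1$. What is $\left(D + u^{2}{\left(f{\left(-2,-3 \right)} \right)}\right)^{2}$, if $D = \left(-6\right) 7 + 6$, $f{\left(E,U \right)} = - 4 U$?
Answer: $35721$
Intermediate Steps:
$u{\left(X \right)} = 15$ ($u{\left(X \right)} = 12 + 3 \cdot 1 = 12 + 3 = 15$)
$D = -36$ ($D = -42 + 6 = -36$)
$\left(D + u^{2}{\left(f{\left(-2,-3 \right)} \right)}\right)^{2} = \left(-36 + 15^{2}\right)^{2} = \left(-36 + 225\right)^{2} = 189^{2} = 35721$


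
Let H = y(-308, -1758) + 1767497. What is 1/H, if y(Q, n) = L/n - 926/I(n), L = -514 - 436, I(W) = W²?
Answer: 1545282/2731282133741 ≈ 5.6577e-7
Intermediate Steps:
L = -950
y(Q, n) = -950/n - 926/n²
H = 2731282133741/1545282 (H = 2*(-463 - 475*(-1758))/(-1758)² + 1767497 = 2*(1/3090564)*(-463 + 835050) + 1767497 = 2*(1/3090564)*834587 + 1767497 = 834587/1545282 + 1767497 = 2731282133741/1545282 ≈ 1.7675e+6)
1/H = 1/(2731282133741/1545282) = 1545282/2731282133741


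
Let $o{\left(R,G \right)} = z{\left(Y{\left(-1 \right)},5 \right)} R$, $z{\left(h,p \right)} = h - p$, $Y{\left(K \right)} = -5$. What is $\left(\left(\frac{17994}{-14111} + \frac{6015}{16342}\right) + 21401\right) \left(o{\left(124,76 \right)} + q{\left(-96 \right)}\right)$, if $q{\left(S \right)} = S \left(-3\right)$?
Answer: $- \frac{2349014022436004}{115300981} \approx -2.0373 \cdot 10^{7}$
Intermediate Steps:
$q{\left(S \right)} = - 3 S$
$o{\left(R,G \right)} = - 10 R$ ($o{\left(R,G \right)} = \left(-5 - 5\right) R = - 10 R$)
$\left(\left(\frac{17994}{-14111} + \frac{6015}{16342}\right) + 21401\right) \left(o{\left(124,76 \right)} + q{\left(-96 \right)}\right) = \left(\left(\frac{17994}{-14111} + \frac{6015}{16342}\right) + 21401\right) \left(\left(-10\right) 124 - -288\right) = \left(\left(17994 \left(- \frac{1}{14111}\right) + 6015 \cdot \frac{1}{16342}\right) + 21401\right) \left(-1240 + 288\right) = \left(\left(- \frac{17994}{14111} + \frac{6015}{16342}\right) + 21401\right) \left(-952\right) = \left(- \frac{209180283}{230601962} + 21401\right) \left(-952\right) = \frac{4934903408479}{230601962} \left(-952\right) = - \frac{2349014022436004}{115300981}$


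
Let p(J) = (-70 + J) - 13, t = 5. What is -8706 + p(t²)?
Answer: -8764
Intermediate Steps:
p(J) = -83 + J
-8706 + p(t²) = -8706 + (-83 + 5²) = -8706 + (-83 + 25) = -8706 - 58 = -8764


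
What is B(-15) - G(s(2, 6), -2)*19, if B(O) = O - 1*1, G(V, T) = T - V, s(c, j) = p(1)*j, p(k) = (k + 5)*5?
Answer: 3442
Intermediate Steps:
p(k) = 25 + 5*k (p(k) = (5 + k)*5 = 25 + 5*k)
s(c, j) = 30*j (s(c, j) = (25 + 5*1)*j = (25 + 5)*j = 30*j)
B(O) = -1 + O (B(O) = O - 1 = -1 + O)
B(-15) - G(s(2, 6), -2)*19 = (-1 - 15) - (-2 - 30*6)*19 = -16 - (-2 - 1*180)*19 = -16 - (-2 - 180)*19 = -16 - (-182)*19 = -16 - 1*(-3458) = -16 + 3458 = 3442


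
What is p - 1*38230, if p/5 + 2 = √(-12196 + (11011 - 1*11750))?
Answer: -38240 + 5*I*√12935 ≈ -38240.0 + 568.66*I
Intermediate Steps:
p = -10 + 5*I*√12935 (p = -10 + 5*√(-12196 + (11011 - 1*11750)) = -10 + 5*√(-12196 + (11011 - 11750)) = -10 + 5*√(-12196 - 739) = -10 + 5*√(-12935) = -10 + 5*(I*√12935) = -10 + 5*I*√12935 ≈ -10.0 + 568.66*I)
p - 1*38230 = (-10 + 5*I*√12935) - 1*38230 = (-10 + 5*I*√12935) - 38230 = -38240 + 5*I*√12935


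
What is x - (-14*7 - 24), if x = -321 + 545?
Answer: 346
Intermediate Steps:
x = 224
x - (-14*7 - 24) = 224 - (-14*7 - 24) = 224 - (-98 - 24) = 224 - 1*(-122) = 224 + 122 = 346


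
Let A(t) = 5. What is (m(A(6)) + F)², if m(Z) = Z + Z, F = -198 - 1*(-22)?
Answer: 27556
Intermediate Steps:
F = -176 (F = -198 + 22 = -176)
m(Z) = 2*Z
(m(A(6)) + F)² = (2*5 - 176)² = (10 - 176)² = (-166)² = 27556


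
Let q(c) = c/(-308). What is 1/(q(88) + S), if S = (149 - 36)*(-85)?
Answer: -7/67237 ≈ -0.00010411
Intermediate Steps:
q(c) = -c/308 (q(c) = c*(-1/308) = -c/308)
S = -9605 (S = 113*(-85) = -9605)
1/(q(88) + S) = 1/(-1/308*88 - 9605) = 1/(-2/7 - 9605) = 1/(-67237/7) = -7/67237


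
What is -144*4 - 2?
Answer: -578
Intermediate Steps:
-144*4 - 2 = -24*24 - 2 = -576 - 2 = -578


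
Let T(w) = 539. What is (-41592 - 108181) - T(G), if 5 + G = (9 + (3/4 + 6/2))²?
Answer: -150312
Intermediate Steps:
G = 2521/16 (G = -5 + (9 + (3/4 + 6/2))² = -5 + (9 + (3*(¼) + 6*(½)))² = -5 + (9 + (¾ + 3))² = -5 + (9 + 15/4)² = -5 + (51/4)² = -5 + 2601/16 = 2521/16 ≈ 157.56)
(-41592 - 108181) - T(G) = (-41592 - 108181) - 1*539 = -149773 - 539 = -150312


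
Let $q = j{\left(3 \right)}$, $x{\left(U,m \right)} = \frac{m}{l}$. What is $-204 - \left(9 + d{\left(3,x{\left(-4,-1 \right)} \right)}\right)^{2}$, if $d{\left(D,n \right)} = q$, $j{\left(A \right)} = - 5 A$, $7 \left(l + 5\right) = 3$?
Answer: $-240$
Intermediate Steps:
$l = - \frac{32}{7}$ ($l = -5 + \frac{1}{7} \cdot 3 = -5 + \frac{3}{7} = - \frac{32}{7} \approx -4.5714$)
$x{\left(U,m \right)} = - \frac{7 m}{32}$ ($x{\left(U,m \right)} = \frac{m}{- \frac{32}{7}} = m \left(- \frac{7}{32}\right) = - \frac{7 m}{32}$)
$q = -15$ ($q = \left(-5\right) 3 = -15$)
$d{\left(D,n \right)} = -15$
$-204 - \left(9 + d{\left(3,x{\left(-4,-1 \right)} \right)}\right)^{2} = -204 - \left(9 - 15\right)^{2} = -204 - \left(-6\right)^{2} = -204 - 36 = -240$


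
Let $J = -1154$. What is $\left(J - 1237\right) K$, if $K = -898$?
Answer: $2147118$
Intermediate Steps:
$\left(J - 1237\right) K = \left(-1154 - 1237\right) \left(-898\right) = \left(-2391\right) \left(-898\right) = 2147118$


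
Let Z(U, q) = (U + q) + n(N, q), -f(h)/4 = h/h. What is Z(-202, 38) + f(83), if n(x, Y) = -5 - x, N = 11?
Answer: -184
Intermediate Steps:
f(h) = -4 (f(h) = -4*h/h = -4*1 = -4)
Z(U, q) = -16 + U + q (Z(U, q) = (U + q) + (-5 - 1*11) = (U + q) + (-5 - 11) = (U + q) - 16 = -16 + U + q)
Z(-202, 38) + f(83) = (-16 - 202 + 38) - 4 = -180 - 4 = -184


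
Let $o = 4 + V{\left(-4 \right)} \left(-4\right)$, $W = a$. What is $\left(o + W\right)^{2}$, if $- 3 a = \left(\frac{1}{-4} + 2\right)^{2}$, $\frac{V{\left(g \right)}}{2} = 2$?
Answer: $\frac{390625}{2304} \approx 169.54$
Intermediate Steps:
$V{\left(g \right)} = 4$ ($V{\left(g \right)} = 2 \cdot 2 = 4$)
$a = - \frac{49}{48}$ ($a = - \frac{\left(\frac{1}{-4} + 2\right)^{2}}{3} = - \frac{\left(- \frac{1}{4} + 2\right)^{2}}{3} = - \frac{\left(\frac{7}{4}\right)^{2}}{3} = \left(- \frac{1}{3}\right) \frac{49}{16} = - \frac{49}{48} \approx -1.0208$)
$W = - \frac{49}{48} \approx -1.0208$
$o = -12$ ($o = 4 + 4 \left(-4\right) = 4 - 16 = -12$)
$\left(o + W\right)^{2} = \left(-12 - \frac{49}{48}\right)^{2} = \left(- \frac{625}{48}\right)^{2} = \frac{390625}{2304}$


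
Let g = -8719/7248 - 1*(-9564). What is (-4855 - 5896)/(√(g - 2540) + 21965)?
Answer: -131660318640/268986773659 + 3308*√23058258549/268986773659 ≈ -0.48760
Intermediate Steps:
g = 69311153/7248 (g = -8719*1/7248 + 9564 = -8719/7248 + 9564 = 69311153/7248 ≈ 9562.8)
(-4855 - 5896)/(√(g - 2540) + 21965) = (-4855 - 5896)/(√(69311153/7248 - 2540) + 21965) = -10751/(√(50901233/7248) + 21965) = -10751/(√23058258549/1812 + 21965) = -10751/(21965 + √23058258549/1812)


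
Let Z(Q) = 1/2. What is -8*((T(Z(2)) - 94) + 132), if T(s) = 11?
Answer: -392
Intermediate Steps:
Z(Q) = 1/2
-8*((T(Z(2)) - 94) + 132) = -8*((11 - 94) + 132) = -8*(-83 + 132) = -8*49 = -392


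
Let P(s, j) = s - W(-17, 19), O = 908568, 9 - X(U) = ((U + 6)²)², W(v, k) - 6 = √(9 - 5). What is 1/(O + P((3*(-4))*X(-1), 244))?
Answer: 1/915952 ≈ 1.0918e-6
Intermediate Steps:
W(v, k) = 8 (W(v, k) = 6 + √(9 - 5) = 6 + √4 = 6 + 2 = 8)
X(U) = 9 - (6 + U)⁴ (X(U) = 9 - ((U + 6)²)² = 9 - ((6 + U)²)² = 9 - (6 + U)⁴)
P(s, j) = -8 + s (P(s, j) = s - 1*8 = s - 8 = -8 + s)
1/(O + P((3*(-4))*X(-1), 244)) = 1/(908568 + (-8 + (3*(-4))*(9 - (6 - 1)⁴))) = 1/(908568 + (-8 - 12*(9 - 1*5⁴))) = 1/(908568 + (-8 - 12*(9 - 1*625))) = 1/(908568 + (-8 - 12*(9 - 625))) = 1/(908568 + (-8 - 12*(-616))) = 1/(908568 + (-8 + 7392)) = 1/(908568 + 7384) = 1/915952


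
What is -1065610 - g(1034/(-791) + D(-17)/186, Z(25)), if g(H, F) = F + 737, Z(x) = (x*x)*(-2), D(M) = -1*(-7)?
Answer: -1065097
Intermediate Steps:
D(M) = 7
Z(x) = -2*x**2 (Z(x) = x**2*(-2) = -2*x**2)
g(H, F) = 737 + F
-1065610 - g(1034/(-791) + D(-17)/186, Z(25)) = -1065610 - (737 - 2*25**2) = -1065610 - (737 - 2*625) = -1065610 - (737 - 1250) = -1065610 - 1*(-513) = -1065610 + 513 = -1065097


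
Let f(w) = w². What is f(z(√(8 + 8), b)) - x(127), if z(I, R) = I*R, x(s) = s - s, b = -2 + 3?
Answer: 16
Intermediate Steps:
b = 1
x(s) = 0
f(z(√(8 + 8), b)) - x(127) = (√(8 + 8)*1)² - 1*0 = (√16*1)² + 0 = (4*1)² + 0 = 4² + 0 = 16 + 0 = 16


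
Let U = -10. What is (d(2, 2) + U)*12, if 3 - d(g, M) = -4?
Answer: -36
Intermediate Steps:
d(g, M) = 7 (d(g, M) = 3 - 1*(-4) = 3 + 4 = 7)
(d(2, 2) + U)*12 = (7 - 10)*12 = -3*12 = -36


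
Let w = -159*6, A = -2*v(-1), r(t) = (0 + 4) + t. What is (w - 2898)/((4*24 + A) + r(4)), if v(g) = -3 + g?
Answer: -963/28 ≈ -34.393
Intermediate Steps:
r(t) = 4 + t
A = 8 (A = -2*(-3 - 1) = -2*(-4) = 8)
w = -954
(w - 2898)/((4*24 + A) + r(4)) = (-954 - 2898)/((4*24 + 8) + (4 + 4)) = -3852/((96 + 8) + 8) = -3852/(104 + 8) = -3852/112 = -3852*1/112 = -963/28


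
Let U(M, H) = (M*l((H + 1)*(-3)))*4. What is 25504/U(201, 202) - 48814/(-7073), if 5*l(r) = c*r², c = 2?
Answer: 3639053955554/527271503913 ≈ 6.9017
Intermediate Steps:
l(r) = 2*r²/5 (l(r) = (2*r²)/5 = 2*r²/5)
U(M, H) = 8*M*(-3 - 3*H)²/5 (U(M, H) = (M*(2*((H + 1)*(-3))²/5))*4 = (M*(2*((1 + H)*(-3))²/5))*4 = (M*(2*(-3 - 3*H)²/5))*4 = (2*M*(-3 - 3*H)²/5)*4 = 8*M*(-3 - 3*H)²/5)
25504/U(201, 202) - 48814/(-7073) = 25504/(((72/5)*201*(1 + 202)²)) - 48814/(-7073) = 25504/(((72/5)*201*203²)) - 48814*(-1/7073) = 25504/(((72/5)*201*41209)) + 48814/7073 = 25504/(596376648/5) + 48814/7073 = 25504*(5/596376648) + 48814/7073 = 15940/74547081 + 48814/7073 = 3639053955554/527271503913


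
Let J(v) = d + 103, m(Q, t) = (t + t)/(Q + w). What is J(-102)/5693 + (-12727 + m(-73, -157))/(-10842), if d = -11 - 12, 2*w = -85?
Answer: 16933846297/14258129886 ≈ 1.1877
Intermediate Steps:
w = -85/2 (w = (½)*(-85) = -85/2 ≈ -42.500)
d = -23
m(Q, t) = 2*t/(-85/2 + Q) (m(Q, t) = (t + t)/(Q - 85/2) = (2*t)/(-85/2 + Q) = 2*t/(-85/2 + Q))
J(v) = 80 (J(v) = -23 + 103 = 80)
J(-102)/5693 + (-12727 + m(-73, -157))/(-10842) = 80/5693 + (-12727 + 4*(-157)/(-85 + 2*(-73)))/(-10842) = 80*(1/5693) + (-12727 + 4*(-157)/(-85 - 146))*(-1/10842) = 80/5693 + (-12727 + 4*(-157)/(-231))*(-1/10842) = 80/5693 + (-12727 + 4*(-157)*(-1/231))*(-1/10842) = 80/5693 + (-12727 + 628/231)*(-1/10842) = 80/5693 - 2939309/231*(-1/10842) = 80/5693 + 2939309/2504502 = 16933846297/14258129886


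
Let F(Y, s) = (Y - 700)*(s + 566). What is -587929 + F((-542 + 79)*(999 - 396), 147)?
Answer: -200148786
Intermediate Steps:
F(Y, s) = (-700 + Y)*(566 + s)
-587929 + F((-542 + 79)*(999 - 396), 147) = -587929 + (-396200 - 700*147 + 566*((-542 + 79)*(999 - 396)) + ((-542 + 79)*(999 - 396))*147) = -587929 + (-396200 - 102900 + 566*(-463*603) - 463*603*147) = -587929 + (-396200 - 102900 + 566*(-279189) - 279189*147) = -587929 + (-396200 - 102900 - 158020974 - 41040783) = -587929 - 199560857 = -200148786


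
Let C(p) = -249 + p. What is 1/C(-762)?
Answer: -1/1011 ≈ -0.00098912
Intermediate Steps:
1/C(-762) = 1/(-249 - 762) = 1/(-1011) = -1/1011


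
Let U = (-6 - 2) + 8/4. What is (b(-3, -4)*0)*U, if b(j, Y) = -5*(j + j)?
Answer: 0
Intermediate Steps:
U = -6 (U = -8 + 8*(1/4) = -8 + 2 = -6)
b(j, Y) = -10*j
(b(-3, -4)*0)*U = (-10*(-3)*0)*(-6) = (30*0)*(-6) = 0*(-6) = 0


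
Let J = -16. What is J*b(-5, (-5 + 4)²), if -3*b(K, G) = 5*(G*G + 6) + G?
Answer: 192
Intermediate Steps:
b(K, G) = -10 - 5*G²/3 - G/3 (b(K, G) = -(5*(G*G + 6) + G)/3 = -(5*(G² + 6) + G)/3 = -(5*(6 + G²) + G)/3 = -((30 + 5*G²) + G)/3 = -(30 + G + 5*G²)/3 = -10 - 5*G²/3 - G/3)
J*b(-5, (-5 + 4)²) = -16*(-10 - 5*(-5 + 4)⁴/3 - (-5 + 4)²/3) = -16*(-10 - 5*((-1)²)²/3 - ⅓*(-1)²) = -16*(-10 - 5/3*1² - ⅓*1) = -16*(-10 - 5/3*1 - ⅓) = -16*(-10 - 5/3 - ⅓) = -16*(-12) = 192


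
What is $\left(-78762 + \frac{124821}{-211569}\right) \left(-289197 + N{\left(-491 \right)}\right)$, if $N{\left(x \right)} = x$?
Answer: $\frac{1609093471440504}{70523} \approx 2.2817 \cdot 10^{10}$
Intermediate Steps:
$\left(-78762 + \frac{124821}{-211569}\right) \left(-289197 + N{\left(-491 \right)}\right) = \left(-78762 + \frac{124821}{-211569}\right) \left(-289197 - 491\right) = \left(-78762 + 124821 \left(- \frac{1}{211569}\right)\right) \left(-289688\right) = \left(-78762 - \frac{41607}{70523}\right) \left(-289688\right) = \left(- \frac{5554574133}{70523}\right) \left(-289688\right) = \frac{1609093471440504}{70523}$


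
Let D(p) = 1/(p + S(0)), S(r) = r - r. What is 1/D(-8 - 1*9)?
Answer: -17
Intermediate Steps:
S(r) = 0
D(p) = 1/p (D(p) = 1/(p + 0) = 1/p)
1/D(-8 - 1*9) = 1/(1/(-8 - 1*9)) = 1/(1/(-8 - 9)) = 1/(1/(-17)) = 1/(-1/17) = -17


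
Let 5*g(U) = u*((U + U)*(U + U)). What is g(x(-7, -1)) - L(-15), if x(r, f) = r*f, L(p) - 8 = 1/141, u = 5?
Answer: 26507/141 ≈ 187.99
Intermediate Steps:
L(p) = 1129/141 (L(p) = 8 + 1/141 = 1129/141)
x(r, f) = f*r
g(U) = 4*U² (g(U) = (5*((U + U)*(U + U)))/5 = (5*((2*U)*(2*U)))/5 = (5*(4*U²))/5 = (20*U²)/5 = 4*U²)
g(x(-7, -1)) - L(-15) = 4*(-1*(-7))² - 1*1129/141 = 4*7² - 1129/141 = 4*49 - 1129/141 = 196 - 1129/141 = 26507/141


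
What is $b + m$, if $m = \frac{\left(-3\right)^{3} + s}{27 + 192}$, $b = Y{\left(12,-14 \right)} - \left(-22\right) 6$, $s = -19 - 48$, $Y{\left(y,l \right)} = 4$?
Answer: $\frac{29690}{219} \approx 135.57$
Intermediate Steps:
$s = -67$
$b = 136$ ($b = 4 - \left(-22\right) 6 = 4 - -132 = 4 + 132 = 136$)
$m = - \frac{94}{219}$ ($m = \frac{\left(-3\right)^{3} - 67}{27 + 192} = \frac{-27 - 67}{219} = \left(-94\right) \frac{1}{219} = - \frac{94}{219} \approx -0.42922$)
$b + m = 136 - \frac{94}{219} = \frac{29690}{219}$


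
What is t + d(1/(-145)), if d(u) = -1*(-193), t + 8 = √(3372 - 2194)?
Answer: 185 + √1178 ≈ 219.32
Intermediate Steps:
t = -8 + √1178 (t = -8 + √(3372 - 2194) = -8 + √1178 ≈ 26.322)
d(u) = 193
t + d(1/(-145)) = (-8 + √1178) + 193 = 185 + √1178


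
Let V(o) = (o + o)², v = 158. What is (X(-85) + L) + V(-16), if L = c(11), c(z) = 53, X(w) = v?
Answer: 1235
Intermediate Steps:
X(w) = 158
L = 53
V(o) = 4*o² (V(o) = (2*o)² = 4*o²)
(X(-85) + L) + V(-16) = (158 + 53) + 4*(-16)² = 211 + 4*256 = 211 + 1024 = 1235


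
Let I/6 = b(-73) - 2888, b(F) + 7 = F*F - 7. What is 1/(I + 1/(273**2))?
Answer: 74529/1085291299 ≈ 6.8672e-5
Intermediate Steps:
b(F) = -14 + F**2 (b(F) = -7 + (F*F - 7) = -7 + (F**2 - 7) = -7 + (-7 + F**2) = -14 + F**2)
I = 14562 (I = 6*((-14 + (-73)**2) - 2888) = 6*((-14 + 5329) - 2888) = 6*(5315 - 2888) = 6*2427 = 14562)
1/(I + 1/(273**2)) = 1/(14562 + 1/(273**2)) = 1/(14562 + 1/74529) = 1/(1085291299/74529) = 74529/1085291299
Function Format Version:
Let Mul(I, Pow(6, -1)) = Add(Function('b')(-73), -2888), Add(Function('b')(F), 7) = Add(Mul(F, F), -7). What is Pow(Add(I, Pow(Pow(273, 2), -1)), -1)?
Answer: Rational(74529, 1085291299) ≈ 6.8672e-5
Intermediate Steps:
Function('b')(F) = Add(-14, Pow(F, 2)) (Function('b')(F) = Add(-7, Add(Mul(F, F), -7)) = Add(-7, Add(Pow(F, 2), -7)) = Add(-7, Add(-7, Pow(F, 2))) = Add(-14, Pow(F, 2)))
I = 14562 (I = Mul(6, Add(Add(-14, Pow(-73, 2)), -2888)) = Mul(6, Add(Add(-14, 5329), -2888)) = Mul(6, Add(5315, -2888)) = Mul(6, 2427) = 14562)
Pow(Add(I, Pow(Pow(273, 2), -1)), -1) = Pow(Add(14562, Pow(Pow(273, 2), -1)), -1) = Pow(Add(14562, Pow(74529, -1)), -1) = Pow(Add(14562, Rational(1, 74529)), -1) = Pow(Rational(1085291299, 74529), -1) = Rational(74529, 1085291299)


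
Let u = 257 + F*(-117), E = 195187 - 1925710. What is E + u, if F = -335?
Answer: -1691071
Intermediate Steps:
E = -1730523
u = 39452 (u = 257 - 335*(-117) = 257 + 39195 = 39452)
E + u = -1730523 + 39452 = -1691071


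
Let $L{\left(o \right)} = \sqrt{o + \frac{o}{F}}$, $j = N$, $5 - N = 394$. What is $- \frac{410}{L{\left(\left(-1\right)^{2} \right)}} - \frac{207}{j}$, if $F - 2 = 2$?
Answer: $\frac{207}{389} - 164 \sqrt{5} \approx -366.18$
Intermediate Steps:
$F = 4$ ($F = 2 + 2 = 4$)
$N = -389$ ($N = 5 - 394 = -389$)
$j = -389$
$L{\left(o \right)} = \frac{\sqrt{5} \sqrt{o}}{2}$ ($L{\left(o \right)} = \sqrt{o + \frac{o}{4}} = \sqrt{\frac{5 o}{4}} = \frac{\sqrt{5} \sqrt{o}}{2}$)
$- \frac{410}{L{\left(\left(-1\right)^{2} \right)}} - \frac{207}{j} = - \frac{410}{\frac{1}{2} \sqrt{5} \sqrt{\left(-1\right)^{2}}} - \frac{207}{-389} = - \frac{410}{\frac{1}{2} \sqrt{5} \sqrt{1}} - - \frac{207}{389} = - \frac{410}{\frac{1}{2} \sqrt{5} \cdot 1} + \frac{207}{389} = - \frac{410}{\frac{1}{2} \sqrt{5}} + \frac{207}{389} = - 410 \frac{2 \sqrt{5}}{5} + \frac{207}{389} = - 164 \sqrt{5} + \frac{207}{389} = \frac{207}{389} - 164 \sqrt{5}$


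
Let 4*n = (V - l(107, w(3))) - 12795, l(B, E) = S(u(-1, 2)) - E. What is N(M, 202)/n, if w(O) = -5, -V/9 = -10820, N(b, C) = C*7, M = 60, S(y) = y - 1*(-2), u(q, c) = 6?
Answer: 1414/21143 ≈ 0.066878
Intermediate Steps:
S(y) = 2 + y (S(y) = y + 2 = 2 + y)
N(b, C) = 7*C
V = 97380 (V = -9*(-10820) = 97380)
l(B, E) = 8 - E (l(B, E) = (2 + 6) - E = 8 - E)
n = 21143 (n = ((97380 - (8 - 1*(-5))) - 12795)/4 = ((97380 - (8 + 5)) - 12795)/4 = ((97380 - 1*13) - 12795)/4 = ((97380 - 13) - 12795)/4 = (97367 - 12795)/4 = (¼)*84572 = 21143)
N(M, 202)/n = (7*202)/21143 = 1414*(1/21143) = 1414/21143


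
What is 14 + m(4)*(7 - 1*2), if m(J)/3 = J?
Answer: 74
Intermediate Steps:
m(J) = 3*J
14 + m(4)*(7 - 1*2) = 14 + (3*4)*(7 - 1*2) = 14 + 12*(7 - 2) = 14 + 12*5 = 14 + 60 = 74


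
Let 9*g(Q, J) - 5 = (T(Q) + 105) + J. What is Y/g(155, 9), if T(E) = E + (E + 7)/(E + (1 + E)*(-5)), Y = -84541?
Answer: -27973125/10064 ≈ -2779.5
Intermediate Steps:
T(E) = E + (7 + E)/(-5 - 4*E) (T(E) = E + (7 + E)/(E + (-5 - 5*E)) = E + (7 + E)/(-5 - 4*E))
g(Q, J) = 110/9 + J/9 + (-7 + 4*Q + 4*Q²)/(9*(5 + 4*Q)) (g(Q, J) = 5/9 + (((-7 + 4*Q + 4*Q²)/(5 + 4*Q) + 105) + J)/9 = 5/9 + ((105 + (-7 + 4*Q + 4*Q²)/(5 + 4*Q)) + J)/9 = 5/9 + (105 + J + (-7 + 4*Q + 4*Q²)/(5 + 4*Q))/9 = 5/9 + (35/3 + J/9 + (-7 + 4*Q + 4*Q²)/(9*(5 + 4*Q))) = 110/9 + J/9 + (-7 + 4*Q + 4*Q²)/(9*(5 + 4*Q)))
Y/g(155, 9) = -84541*9*(5 + 4*155)/(-7 + 4*155 + 4*155² + (5 + 4*155)*(110 + 9)) = -84541*9*(5 + 620)/(-7 + 620 + 4*24025 + (5 + 620)*119) = -84541*5625/(-7 + 620 + 96100 + 625*119) = -84541*5625/(-7 + 620 + 96100 + 74375) = -84541/((⅑)*(1/625)*171088) = -84541/171088/5625 = -84541*5625/171088 = -27973125/10064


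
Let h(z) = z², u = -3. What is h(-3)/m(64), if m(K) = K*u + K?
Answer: -9/128 ≈ -0.070313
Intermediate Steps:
m(K) = -2*K (m(K) = K*(-3) + K = -3*K + K = -2*K)
h(-3)/m(64) = (-3)²/((-2*64)) = 9/(-128) = 9*(-1/128) = -9/128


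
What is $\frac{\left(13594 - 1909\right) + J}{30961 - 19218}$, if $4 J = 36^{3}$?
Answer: $\frac{23349}{11743} \approx 1.9883$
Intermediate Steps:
$J = 11664$ ($J = \frac{36^{3}}{4} = \frac{1}{4} \cdot 46656 = 11664$)
$\frac{\left(13594 - 1909\right) + J}{30961 - 19218} = \frac{\left(13594 - 1909\right) + 11664}{30961 - 19218} = \frac{11685 + 11664}{11743} = 23349 \cdot \frac{1}{11743} = \frac{23349}{11743}$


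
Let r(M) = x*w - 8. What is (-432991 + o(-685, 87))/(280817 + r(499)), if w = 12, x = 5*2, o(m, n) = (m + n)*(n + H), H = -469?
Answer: -68185/93643 ≈ -0.72814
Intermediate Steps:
o(m, n) = (-469 + n)*(m + n) (o(m, n) = (m + n)*(n - 469) = (m + n)*(-469 + n) = (-469 + n)*(m + n))
x = 10
r(M) = 112 (r(M) = 10*12 - 8 = 120 - 8 = 112)
(-432991 + o(-685, 87))/(280817 + r(499)) = (-432991 + (87² - 469*(-685) - 469*87 - 685*87))/(280817 + 112) = (-432991 + (7569 + 321265 - 40803 - 59595))/280929 = (-432991 + 228436)*(1/280929) = -204555*1/280929 = -68185/93643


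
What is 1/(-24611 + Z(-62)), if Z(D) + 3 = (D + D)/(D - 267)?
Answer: -329/8097882 ≈ -4.0628e-5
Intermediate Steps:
Z(D) = -3 + 2*D/(-267 + D) (Z(D) = -3 + (D + D)/(D - 267) = -3 + (2*D)/(-267 + D) = -3 + 2*D/(-267 + D))
1/(-24611 + Z(-62)) = 1/(-24611 + (801 - 1*(-62))/(-267 - 62)) = 1/(-24611 + (801 + 62)/(-329)) = 1/(-24611 - 1/329*863) = 1/(-24611 - 863/329) = 1/(-8097882/329) = -329/8097882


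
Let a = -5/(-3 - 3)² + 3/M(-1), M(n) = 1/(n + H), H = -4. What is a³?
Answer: -161878625/46656 ≈ -3469.6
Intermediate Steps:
M(n) = 1/(-4 + n) (M(n) = 1/(n - 4) = 1/(-4 + n))
a = -545/36 (a = -5/(-3 - 3)² + 3/(1/(-4 - 1)) = -5/((-6)²) + 3/(1/(-5)) = -5/36 + 3/(-⅕) = -5*1/36 + 3*(-5) = -5/36 - 15 = -545/36 ≈ -15.139)
a³ = (-545/36)³ = -161878625/46656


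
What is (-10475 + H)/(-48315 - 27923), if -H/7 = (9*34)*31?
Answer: 76877/76238 ≈ 1.0084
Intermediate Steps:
H = -66402 (H = -7*9*34*31 = -2142*31 = -7*9486 = -66402)
(-10475 + H)/(-48315 - 27923) = (-10475 - 66402)/(-48315 - 27923) = -76877/(-76238) = -76877*(-1/76238) = 76877/76238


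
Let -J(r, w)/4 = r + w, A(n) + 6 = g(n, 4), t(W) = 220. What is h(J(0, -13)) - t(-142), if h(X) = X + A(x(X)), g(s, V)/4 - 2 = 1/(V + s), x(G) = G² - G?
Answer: -110223/664 ≈ -166.00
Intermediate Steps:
g(s, V) = 8 + 4/(V + s)
A(n) = -6 + 4*(9 + 2*n)/(4 + n) (A(n) = -6 + 4*(1 + 2*4 + 2*n)/(4 + n) = -6 + 4*(1 + 8 + 2*n)/(4 + n) = -6 + 4*(9 + 2*n)/(4 + n))
J(r, w) = -4*r - 4*w (J(r, w) = -4*(r + w) = -4*r - 4*w)
h(X) = X + 2*(6 + X*(-1 + X))/(4 + X*(-1 + X))
h(J(0, -13)) - t(-142) = (12 + (-4*0 - 4*(-13))² + (-4*0 - 4*(-13))³ + 2*(-4*0 - 4*(-13)))/(4 + (-4*0 - 4*(-13))² - (-4*0 - 4*(-13))) - 1*220 = (12 + (0 + 52)² + (0 + 52)³ + 2*(0 + 52))/(4 + (0 + 52)² - (0 + 52)) - 220 = (12 + 52² + 52³ + 2*52)/(4 + 52² - 1*52) - 220 = (12 + 2704 + 140608 + 104)/(4 + 2704 - 52) - 220 = 143428/2656 - 220 = (1/2656)*143428 - 220 = 35857/664 - 220 = -110223/664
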